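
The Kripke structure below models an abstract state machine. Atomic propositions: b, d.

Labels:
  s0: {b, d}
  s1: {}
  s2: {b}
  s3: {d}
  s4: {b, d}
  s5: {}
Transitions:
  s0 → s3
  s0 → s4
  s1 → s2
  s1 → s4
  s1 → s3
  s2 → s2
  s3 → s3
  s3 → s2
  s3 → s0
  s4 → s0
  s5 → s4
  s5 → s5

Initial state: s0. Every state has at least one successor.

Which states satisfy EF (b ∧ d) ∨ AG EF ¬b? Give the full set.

States satisfying b ∧ d: {s0, s4}.
States satisfying EF (b ∧ d): {s0, s1, s3, s4, s5}.
States satisfying EF ¬b: {s0, s1, s3, s4, s5}.
States satisfying AG EF ¬b: ∅.
States satisfying EF (b ∧ d) ∨ AG EF ¬b: {s0, s1, s3, s4, s5}.

{s0, s1, s3, s4, s5}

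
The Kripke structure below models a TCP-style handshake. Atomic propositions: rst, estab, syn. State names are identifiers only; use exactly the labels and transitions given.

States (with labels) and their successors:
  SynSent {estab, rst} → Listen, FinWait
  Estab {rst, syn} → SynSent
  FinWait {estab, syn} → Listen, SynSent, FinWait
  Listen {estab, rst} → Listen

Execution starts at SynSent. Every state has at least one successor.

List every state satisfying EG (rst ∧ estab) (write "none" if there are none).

States satisfying rst ∧ estab: {SynSent, Listen}.
States satisfying EG (rst ∧ estab): {SynSent, Listen}.

{SynSent, Listen}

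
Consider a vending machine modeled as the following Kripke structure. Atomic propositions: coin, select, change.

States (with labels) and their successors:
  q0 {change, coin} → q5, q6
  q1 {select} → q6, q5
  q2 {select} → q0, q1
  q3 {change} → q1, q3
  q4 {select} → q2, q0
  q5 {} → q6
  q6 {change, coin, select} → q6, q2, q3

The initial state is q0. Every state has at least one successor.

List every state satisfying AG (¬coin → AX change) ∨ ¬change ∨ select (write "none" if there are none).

States satisfying ¬coin → AX change: {q0, q5, q6}.
States satisfying AG (¬coin → AX change): ∅.
States satisfying ¬change: {q1, q2, q4, q5}.
States satisfying ¬change ∨ select: {q1, q2, q4, q5, q6}.
States satisfying AG (¬coin → AX change) ∨ ¬change ∨ select: {q1, q2, q4, q5, q6}.

{q1, q2, q4, q5, q6}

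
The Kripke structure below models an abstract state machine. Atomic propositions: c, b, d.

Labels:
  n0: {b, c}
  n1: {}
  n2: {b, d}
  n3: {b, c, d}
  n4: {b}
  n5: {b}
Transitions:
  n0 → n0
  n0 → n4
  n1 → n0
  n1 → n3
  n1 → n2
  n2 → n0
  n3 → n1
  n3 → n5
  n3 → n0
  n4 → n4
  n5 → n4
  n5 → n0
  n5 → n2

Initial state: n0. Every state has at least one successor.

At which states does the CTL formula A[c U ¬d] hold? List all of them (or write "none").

{n0, n1, n3, n4, n5}

States satisfying c: {n0, n3}.
States satisfying ¬d: {n0, n1, n4, n5}.
States satisfying A[c U ¬d]: {n0, n1, n3, n4, n5}.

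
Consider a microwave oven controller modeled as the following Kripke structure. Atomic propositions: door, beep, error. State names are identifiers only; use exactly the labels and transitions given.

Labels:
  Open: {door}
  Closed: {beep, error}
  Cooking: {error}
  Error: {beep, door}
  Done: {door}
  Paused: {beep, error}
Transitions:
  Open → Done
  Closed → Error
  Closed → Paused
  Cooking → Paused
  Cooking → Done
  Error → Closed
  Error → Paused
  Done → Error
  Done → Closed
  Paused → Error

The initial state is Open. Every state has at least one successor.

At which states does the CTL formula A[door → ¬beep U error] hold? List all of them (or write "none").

{Closed, Cooking, Paused}

States satisfying door → ¬beep: {Open, Closed, Cooking, Done, Paused}.
States satisfying error: {Closed, Cooking, Paused}.
States satisfying A[door → ¬beep U error]: {Closed, Cooking, Paused}.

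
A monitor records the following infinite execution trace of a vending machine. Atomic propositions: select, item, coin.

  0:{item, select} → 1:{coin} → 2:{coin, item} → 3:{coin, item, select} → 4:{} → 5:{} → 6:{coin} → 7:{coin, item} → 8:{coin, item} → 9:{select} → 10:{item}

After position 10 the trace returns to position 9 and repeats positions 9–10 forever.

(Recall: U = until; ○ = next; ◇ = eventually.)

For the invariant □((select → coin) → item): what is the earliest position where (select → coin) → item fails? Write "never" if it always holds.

1

Check (select → coin) → item at each position in order: 0 ✓.
At position 1 the labels are {coin}, so (select → coin) → item is false there. This is the first violation.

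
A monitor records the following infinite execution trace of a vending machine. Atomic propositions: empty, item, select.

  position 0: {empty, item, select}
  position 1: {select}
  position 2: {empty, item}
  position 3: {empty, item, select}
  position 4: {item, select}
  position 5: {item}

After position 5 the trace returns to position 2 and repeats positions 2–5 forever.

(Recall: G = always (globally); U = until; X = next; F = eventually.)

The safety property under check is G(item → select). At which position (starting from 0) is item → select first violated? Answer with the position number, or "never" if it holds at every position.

Check item → select at each position in order: 0 ✓, 1 ✓.
At position 2 the labels are {empty, item}, so item → select is false there. This is the first violation.

2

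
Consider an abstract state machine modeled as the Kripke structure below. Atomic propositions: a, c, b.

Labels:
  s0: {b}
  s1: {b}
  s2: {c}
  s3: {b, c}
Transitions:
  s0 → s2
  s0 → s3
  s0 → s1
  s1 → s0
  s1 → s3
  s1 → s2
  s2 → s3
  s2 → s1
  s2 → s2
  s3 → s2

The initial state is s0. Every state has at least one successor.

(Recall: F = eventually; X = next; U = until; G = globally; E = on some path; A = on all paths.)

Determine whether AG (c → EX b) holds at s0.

Violated

States satisfying c → EX b: {s0, s1, s2}.
States satisfying AG (c → EX b): ∅.
s3 is reachable from s0 and violates c → EX b, so AG fails at s0.
s0 ∉ Sat(AG (c → EX b)).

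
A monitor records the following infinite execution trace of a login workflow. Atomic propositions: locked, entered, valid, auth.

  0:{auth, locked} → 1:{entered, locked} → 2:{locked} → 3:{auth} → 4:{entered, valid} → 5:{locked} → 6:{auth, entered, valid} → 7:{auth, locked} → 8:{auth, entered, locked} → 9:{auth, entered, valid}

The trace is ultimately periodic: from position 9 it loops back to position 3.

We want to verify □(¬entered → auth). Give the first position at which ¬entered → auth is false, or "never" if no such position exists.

Check ¬entered → auth at each position in order: 0 ✓, 1 ✓.
At position 2 the labels are {locked}, so ¬entered → auth is false there. This is the first violation.

2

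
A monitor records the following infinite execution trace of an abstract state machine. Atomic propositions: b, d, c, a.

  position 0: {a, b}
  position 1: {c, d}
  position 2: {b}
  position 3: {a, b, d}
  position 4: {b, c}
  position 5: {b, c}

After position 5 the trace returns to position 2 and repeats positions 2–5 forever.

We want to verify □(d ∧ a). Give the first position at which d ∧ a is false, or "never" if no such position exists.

At position 0 the labels are {a, b}, so d ∧ a is false there. This is the first violation.

0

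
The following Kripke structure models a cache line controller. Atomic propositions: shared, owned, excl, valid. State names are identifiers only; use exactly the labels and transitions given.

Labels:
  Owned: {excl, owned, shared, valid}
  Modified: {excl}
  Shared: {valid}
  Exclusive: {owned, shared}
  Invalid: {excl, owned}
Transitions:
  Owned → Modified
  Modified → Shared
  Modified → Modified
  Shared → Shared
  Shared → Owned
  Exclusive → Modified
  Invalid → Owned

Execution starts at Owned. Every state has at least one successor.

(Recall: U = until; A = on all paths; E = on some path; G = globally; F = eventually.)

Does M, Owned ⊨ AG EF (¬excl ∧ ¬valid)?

No

States satisfying EF (¬excl ∧ ¬valid): {Exclusive}.
States satisfying AG EF (¬excl ∧ ¬valid): ∅.
Modified is reachable from Owned and violates EF (¬excl ∧ ¬valid), so AG fails at Owned.
Owned ∉ Sat(AG EF (¬excl ∧ ¬valid)).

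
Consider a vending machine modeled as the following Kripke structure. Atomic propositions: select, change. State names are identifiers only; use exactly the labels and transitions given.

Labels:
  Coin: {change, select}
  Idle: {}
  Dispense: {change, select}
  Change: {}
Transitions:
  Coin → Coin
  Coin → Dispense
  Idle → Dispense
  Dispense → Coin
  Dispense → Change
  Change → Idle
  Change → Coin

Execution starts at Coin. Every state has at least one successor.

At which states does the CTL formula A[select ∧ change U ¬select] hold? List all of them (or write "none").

{Idle, Change}

States satisfying select ∧ change: {Coin, Dispense}.
States satisfying ¬select: {Idle, Change}.
States satisfying A[select ∧ change U ¬select]: {Idle, Change}.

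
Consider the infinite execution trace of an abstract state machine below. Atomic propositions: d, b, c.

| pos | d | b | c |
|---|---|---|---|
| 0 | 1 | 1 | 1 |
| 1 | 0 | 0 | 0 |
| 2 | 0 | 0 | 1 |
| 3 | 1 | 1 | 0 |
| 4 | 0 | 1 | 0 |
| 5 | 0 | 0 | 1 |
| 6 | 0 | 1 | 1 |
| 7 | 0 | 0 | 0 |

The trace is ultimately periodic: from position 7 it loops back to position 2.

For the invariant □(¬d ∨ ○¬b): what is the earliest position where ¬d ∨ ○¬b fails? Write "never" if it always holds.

Check ¬d ∨ ○¬b at each position in order: 0 ✓, 1 ✓, 2 ✓.
At position 3 the labels are {b, d} and the next position 4 has {b}, so ¬d ∨ ○¬b is false there. This is the first violation.

3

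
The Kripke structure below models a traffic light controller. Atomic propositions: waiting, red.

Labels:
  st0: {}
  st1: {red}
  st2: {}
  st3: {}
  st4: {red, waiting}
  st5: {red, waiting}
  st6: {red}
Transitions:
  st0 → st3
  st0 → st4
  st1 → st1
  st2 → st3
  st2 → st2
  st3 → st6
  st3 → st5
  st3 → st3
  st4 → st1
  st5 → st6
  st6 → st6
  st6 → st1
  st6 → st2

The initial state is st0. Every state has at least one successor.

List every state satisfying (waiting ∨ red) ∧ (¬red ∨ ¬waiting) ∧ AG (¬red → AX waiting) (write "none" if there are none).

States satisfying waiting ∨ red: {st1, st4, st5, st6}.
States satisfying ¬red: {st0, st2, st3}.
States satisfying ¬waiting: {st0, st1, st2, st3, st6}.
States satisfying ¬red ∨ ¬waiting: {st0, st1, st2, st3, st6}.
States satisfying (waiting ∨ red) ∧ (¬red ∨ ¬waiting): {st1, st6}.
States satisfying ¬red → AX waiting: {st1, st4, st5, st6}.
States satisfying AG (¬red → AX waiting): {st1, st4}.
States satisfying (waiting ∨ red) ∧ (¬red ∨ ¬waiting) ∧ AG (¬red → AX waiting): {st1}.

{st1}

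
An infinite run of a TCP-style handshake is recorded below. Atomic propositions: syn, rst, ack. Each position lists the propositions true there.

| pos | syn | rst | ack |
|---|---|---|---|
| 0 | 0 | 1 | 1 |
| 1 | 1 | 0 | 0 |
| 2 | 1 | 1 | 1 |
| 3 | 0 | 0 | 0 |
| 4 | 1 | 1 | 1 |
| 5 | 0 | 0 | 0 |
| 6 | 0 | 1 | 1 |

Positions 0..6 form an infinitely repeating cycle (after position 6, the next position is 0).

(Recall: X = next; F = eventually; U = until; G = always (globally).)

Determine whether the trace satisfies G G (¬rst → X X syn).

Does not hold

G (¬rst → X X syn) must hold at every position from 0 onward. It fails at position 0, so G G (¬rst → X X syn) is false.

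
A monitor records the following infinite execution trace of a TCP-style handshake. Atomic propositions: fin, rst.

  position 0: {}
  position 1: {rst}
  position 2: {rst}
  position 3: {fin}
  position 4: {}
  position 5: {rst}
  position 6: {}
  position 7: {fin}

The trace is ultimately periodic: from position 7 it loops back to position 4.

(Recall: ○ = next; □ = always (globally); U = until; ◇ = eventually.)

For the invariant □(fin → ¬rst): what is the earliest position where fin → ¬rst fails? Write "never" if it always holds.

never

fin → ¬rst holds at every position 0..7, and those are all the positions the trace ever visits, so the invariant □(fin → ¬rst) is never violated.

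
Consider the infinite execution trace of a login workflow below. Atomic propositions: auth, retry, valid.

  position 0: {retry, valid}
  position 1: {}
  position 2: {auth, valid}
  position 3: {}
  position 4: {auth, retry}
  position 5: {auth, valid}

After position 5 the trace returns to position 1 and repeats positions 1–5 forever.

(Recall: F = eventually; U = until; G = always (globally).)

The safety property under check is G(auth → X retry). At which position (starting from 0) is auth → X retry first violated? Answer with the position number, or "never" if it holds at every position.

2

Check auth → X retry at each position in order: 0 ✓, 1 ✓.
At position 2 the labels are {auth, valid} and the next position 3 has {}, so auth → X retry is false there. This is the first violation.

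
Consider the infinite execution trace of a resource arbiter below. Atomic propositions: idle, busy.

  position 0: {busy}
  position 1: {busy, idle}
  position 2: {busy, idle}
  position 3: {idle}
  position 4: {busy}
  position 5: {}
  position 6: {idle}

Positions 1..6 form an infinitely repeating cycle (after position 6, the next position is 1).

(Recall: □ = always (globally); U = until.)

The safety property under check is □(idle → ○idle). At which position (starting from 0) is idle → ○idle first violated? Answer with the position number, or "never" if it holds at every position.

Check idle → ○idle at each position in order: 0 ✓, 1 ✓, 2 ✓.
At position 3 the labels are {idle} and the next position 4 has {busy}, so idle → ○idle is false there. This is the first violation.

3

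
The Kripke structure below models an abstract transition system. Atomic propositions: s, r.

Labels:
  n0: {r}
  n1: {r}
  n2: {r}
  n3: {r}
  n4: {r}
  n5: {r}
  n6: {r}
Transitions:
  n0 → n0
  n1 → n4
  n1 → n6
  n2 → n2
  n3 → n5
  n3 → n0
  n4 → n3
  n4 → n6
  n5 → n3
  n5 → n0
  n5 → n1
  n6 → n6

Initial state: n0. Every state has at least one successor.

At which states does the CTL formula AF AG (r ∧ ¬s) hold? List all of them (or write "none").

{n0, n1, n2, n3, n4, n5, n6}

States satisfying AG (r ∧ ¬s): {n0, n1, n2, n3, n4, n5, n6}.
States satisfying AF AG (r ∧ ¬s): {n0, n1, n2, n3, n4, n5, n6}.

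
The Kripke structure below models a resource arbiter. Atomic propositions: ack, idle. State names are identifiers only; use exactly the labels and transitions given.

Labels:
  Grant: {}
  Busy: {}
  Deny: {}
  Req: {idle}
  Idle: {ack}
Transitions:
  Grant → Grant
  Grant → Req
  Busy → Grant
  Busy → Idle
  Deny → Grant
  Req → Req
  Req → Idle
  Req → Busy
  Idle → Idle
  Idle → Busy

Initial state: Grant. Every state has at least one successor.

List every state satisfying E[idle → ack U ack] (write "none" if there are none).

States satisfying idle → ack: {Grant, Busy, Deny, Idle}.
States satisfying ack: {Idle}.
States satisfying E[idle → ack U ack]: {Busy, Idle}.

{Busy, Idle}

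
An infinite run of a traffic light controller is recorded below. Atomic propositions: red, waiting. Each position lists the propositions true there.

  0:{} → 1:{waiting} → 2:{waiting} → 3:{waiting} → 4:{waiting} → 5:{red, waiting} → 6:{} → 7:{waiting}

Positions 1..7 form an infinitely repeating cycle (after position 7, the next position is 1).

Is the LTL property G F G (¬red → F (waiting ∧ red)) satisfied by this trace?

F G (¬red → F (waiting ∧ red)) holds at every position 0..7, and those are all positions ever visited, so G F G (¬red → F (waiting ∧ red)) holds.

Holds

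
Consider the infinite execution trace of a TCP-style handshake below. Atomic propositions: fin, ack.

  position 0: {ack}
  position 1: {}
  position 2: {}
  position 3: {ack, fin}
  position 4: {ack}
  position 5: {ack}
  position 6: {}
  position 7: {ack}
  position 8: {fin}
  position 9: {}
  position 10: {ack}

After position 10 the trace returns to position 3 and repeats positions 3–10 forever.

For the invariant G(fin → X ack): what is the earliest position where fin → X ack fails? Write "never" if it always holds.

8

Check fin → X ack at each position in order: 0 ✓, 1 ✓, 2 ✓, 3 ✓, 4 ✓, 5 ✓, 6 ✓, 7 ✓.
At position 8 the labels are {fin} and the next position 9 has {}, so fin → X ack is false there. This is the first violation.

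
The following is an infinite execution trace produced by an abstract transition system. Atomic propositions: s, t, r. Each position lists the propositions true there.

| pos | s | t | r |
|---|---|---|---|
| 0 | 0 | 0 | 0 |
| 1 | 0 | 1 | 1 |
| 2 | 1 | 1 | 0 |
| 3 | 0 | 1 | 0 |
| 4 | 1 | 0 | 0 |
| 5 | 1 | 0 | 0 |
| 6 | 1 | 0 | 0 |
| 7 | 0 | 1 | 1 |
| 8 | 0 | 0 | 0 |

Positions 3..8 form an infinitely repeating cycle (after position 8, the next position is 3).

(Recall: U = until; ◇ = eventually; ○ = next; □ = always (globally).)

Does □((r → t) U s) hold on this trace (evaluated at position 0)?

(r → t) U s holds at every position 0..8, and those are all positions ever visited, so □((r → t) U s) holds.

Yes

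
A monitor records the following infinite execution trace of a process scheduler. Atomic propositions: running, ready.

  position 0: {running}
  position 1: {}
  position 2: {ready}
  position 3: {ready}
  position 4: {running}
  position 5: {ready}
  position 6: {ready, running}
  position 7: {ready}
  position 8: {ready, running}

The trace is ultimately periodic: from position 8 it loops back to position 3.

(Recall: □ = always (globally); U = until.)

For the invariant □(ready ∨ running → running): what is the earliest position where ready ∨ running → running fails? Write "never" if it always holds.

Check ready ∨ running → running at each position in order: 0 ✓, 1 ✓.
At position 2 the labels are {ready}, so ready ∨ running → running is false there. This is the first violation.

2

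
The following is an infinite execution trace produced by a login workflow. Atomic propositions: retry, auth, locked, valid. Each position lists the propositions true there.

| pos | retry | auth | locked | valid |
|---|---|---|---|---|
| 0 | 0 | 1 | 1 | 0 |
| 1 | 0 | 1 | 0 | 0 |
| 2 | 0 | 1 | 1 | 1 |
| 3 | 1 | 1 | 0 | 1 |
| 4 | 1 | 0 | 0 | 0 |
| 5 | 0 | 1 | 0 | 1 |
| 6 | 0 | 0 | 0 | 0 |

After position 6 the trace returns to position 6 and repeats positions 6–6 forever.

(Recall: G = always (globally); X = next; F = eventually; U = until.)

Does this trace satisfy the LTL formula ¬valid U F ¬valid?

Walking from position 0: F ¬valid first holds at position 0, and ¬valid holds at every earlier position along the way, so ¬valid U F ¬valid holds.

Yes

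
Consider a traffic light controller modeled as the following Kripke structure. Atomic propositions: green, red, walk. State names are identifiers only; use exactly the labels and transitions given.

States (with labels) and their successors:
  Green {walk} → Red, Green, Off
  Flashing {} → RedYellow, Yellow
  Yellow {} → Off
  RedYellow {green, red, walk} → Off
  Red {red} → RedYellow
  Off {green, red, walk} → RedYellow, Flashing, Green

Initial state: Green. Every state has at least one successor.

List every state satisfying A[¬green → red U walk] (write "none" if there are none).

{Green, RedYellow, Red, Off}

States satisfying ¬green → red: {RedYellow, Red, Off}.
States satisfying walk: {Green, RedYellow, Off}.
States satisfying A[¬green → red U walk]: {Green, RedYellow, Red, Off}.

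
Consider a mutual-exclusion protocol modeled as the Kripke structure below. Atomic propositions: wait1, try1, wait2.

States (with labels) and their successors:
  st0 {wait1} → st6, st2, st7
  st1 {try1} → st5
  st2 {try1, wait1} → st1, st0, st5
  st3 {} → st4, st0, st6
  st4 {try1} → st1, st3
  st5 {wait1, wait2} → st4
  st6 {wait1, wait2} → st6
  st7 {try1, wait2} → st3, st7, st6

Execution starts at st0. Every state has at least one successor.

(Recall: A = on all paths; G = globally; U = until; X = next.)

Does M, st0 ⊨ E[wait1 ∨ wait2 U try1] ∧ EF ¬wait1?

Satisfied

States satisfying wait1 ∨ wait2: {st0, st2, st5, st6, st7}.
States satisfying try1: {st1, st2, st4, st7}.
States satisfying E[wait1 ∨ wait2 U try1]: {st0, st1, st2, st4, st5, st7}.
States satisfying ¬wait1: {st1, st3, st4, st7}.
States satisfying EF ¬wait1: {st0, st1, st2, st3, st4, st5, st7}.
States satisfying E[wait1 ∨ wait2 U try1] ∧ EF ¬wait1: {st0, st1, st2, st4, st5, st7}.
st0 ∈ Sat(E[wait1 ∨ wait2 U try1] ∧ EF ¬wait1).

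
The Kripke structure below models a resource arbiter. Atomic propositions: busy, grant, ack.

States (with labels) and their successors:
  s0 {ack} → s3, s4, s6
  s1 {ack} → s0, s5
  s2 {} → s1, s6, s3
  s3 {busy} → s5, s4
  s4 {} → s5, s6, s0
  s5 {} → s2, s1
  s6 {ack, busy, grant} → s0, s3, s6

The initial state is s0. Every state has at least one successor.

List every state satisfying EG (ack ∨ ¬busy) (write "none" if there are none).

{s0, s1, s2, s4, s5, s6}

States satisfying ack ∨ ¬busy: {s0, s1, s2, s4, s5, s6}.
States satisfying EG (ack ∨ ¬busy): {s0, s1, s2, s4, s5, s6}.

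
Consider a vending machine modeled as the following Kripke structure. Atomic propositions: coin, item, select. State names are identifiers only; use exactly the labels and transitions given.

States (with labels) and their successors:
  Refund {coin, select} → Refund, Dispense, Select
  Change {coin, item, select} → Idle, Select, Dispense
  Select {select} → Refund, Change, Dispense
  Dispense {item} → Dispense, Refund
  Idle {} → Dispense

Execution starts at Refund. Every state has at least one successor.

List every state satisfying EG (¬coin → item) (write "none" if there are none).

{Refund, Change, Dispense}

States satisfying ¬coin → item: {Refund, Change, Dispense}.
States satisfying EG (¬coin → item): {Refund, Change, Dispense}.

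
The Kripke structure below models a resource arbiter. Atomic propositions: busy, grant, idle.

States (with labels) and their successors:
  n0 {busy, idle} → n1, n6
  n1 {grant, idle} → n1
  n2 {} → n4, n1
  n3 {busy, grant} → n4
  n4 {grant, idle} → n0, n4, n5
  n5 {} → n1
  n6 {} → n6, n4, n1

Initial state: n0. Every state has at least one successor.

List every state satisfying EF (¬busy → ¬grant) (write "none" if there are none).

States satisfying ¬busy → ¬grant: {n0, n2, n3, n5, n6}.
States satisfying EF (¬busy → ¬grant): {n0, n2, n3, n4, n5, n6}.

{n0, n2, n3, n4, n5, n6}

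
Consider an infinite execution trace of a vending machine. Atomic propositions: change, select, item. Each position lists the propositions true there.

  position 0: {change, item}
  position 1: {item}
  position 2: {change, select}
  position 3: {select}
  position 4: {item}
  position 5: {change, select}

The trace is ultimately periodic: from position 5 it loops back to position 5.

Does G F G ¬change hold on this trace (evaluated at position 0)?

F G ¬change must hold at every position from 0 onward. It fails at position 0, so G F G ¬change is false.

Does not hold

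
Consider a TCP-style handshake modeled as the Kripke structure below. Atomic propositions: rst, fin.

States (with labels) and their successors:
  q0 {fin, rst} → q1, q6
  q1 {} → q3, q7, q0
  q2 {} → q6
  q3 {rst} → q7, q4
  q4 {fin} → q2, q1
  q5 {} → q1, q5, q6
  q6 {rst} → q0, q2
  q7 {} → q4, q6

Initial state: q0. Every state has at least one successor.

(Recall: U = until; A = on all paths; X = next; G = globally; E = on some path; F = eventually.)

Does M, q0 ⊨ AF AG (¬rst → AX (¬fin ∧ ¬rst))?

States satisfying AG (¬rst → AX (¬fin ∧ ¬rst)): ∅.
States satisfying AF AG (¬rst → AX (¬fin ∧ ¬rst)): ∅.
There is a path from q0 along which AG (¬rst → AX (¬fin ∧ ¬rst)) never holds.
q0 ∉ Sat(AF AG (¬rst → AX (¬fin ∧ ¬rst))).

Does not hold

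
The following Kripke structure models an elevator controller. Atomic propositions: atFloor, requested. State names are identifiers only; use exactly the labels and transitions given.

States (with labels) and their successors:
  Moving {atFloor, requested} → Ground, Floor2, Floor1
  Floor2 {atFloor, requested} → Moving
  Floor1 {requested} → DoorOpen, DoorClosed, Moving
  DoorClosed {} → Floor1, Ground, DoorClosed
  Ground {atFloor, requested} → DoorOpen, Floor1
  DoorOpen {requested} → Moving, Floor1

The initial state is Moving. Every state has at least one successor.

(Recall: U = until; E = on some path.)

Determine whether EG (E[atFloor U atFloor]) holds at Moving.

States satisfying E[atFloor U atFloor]: {Moving, Floor2, Ground}.
States satisfying EG (E[atFloor U atFloor]): {Moving, Floor2}.
Moving ∈ Sat(EG (E[atFloor U atFloor])).

Holds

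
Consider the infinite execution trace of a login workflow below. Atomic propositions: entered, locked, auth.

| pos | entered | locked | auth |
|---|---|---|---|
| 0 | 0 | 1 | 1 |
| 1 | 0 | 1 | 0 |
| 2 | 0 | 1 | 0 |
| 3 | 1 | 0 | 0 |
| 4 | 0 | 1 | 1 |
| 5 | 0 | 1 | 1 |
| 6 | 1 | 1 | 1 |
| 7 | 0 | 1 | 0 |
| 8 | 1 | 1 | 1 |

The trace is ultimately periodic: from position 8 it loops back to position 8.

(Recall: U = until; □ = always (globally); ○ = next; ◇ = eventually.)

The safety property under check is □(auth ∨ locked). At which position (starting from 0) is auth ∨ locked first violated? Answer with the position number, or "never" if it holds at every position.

3

Check auth ∨ locked at each position in order: 0 ✓, 1 ✓, 2 ✓.
At position 3 the labels are {entered}, so auth ∨ locked is false there. This is the first violation.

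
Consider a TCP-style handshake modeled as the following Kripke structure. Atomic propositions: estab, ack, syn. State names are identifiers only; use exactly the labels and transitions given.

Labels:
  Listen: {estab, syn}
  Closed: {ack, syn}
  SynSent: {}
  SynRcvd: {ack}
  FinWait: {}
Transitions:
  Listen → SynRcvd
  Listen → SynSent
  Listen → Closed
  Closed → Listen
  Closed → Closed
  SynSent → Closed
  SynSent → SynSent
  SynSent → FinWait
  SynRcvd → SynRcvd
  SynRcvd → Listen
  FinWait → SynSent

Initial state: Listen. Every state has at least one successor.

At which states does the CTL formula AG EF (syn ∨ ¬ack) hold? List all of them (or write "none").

States satisfying EF (syn ∨ ¬ack): {Listen, Closed, SynSent, SynRcvd, FinWait}.
States satisfying AG EF (syn ∨ ¬ack): {Listen, Closed, SynSent, SynRcvd, FinWait}.

{Listen, Closed, SynSent, SynRcvd, FinWait}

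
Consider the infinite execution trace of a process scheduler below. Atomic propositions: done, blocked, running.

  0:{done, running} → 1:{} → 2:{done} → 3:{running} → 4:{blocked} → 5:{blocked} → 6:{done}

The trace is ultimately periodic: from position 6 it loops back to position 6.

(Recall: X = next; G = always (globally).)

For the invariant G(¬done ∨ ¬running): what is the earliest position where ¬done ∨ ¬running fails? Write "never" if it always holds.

At position 0 the labels are {done, running}, so ¬done ∨ ¬running is false there. This is the first violation.

0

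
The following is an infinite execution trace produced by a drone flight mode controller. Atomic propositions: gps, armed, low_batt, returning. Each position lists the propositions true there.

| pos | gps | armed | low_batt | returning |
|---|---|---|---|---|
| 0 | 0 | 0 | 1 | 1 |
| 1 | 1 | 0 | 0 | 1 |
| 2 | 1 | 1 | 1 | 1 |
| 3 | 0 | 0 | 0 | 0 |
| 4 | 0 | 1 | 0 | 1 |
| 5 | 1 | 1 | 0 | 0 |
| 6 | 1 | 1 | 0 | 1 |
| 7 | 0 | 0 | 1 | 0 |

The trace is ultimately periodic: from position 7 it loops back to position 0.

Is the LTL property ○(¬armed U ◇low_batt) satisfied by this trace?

Holds

The position after 0 is 1; ¬armed U ◇low_batt is true there.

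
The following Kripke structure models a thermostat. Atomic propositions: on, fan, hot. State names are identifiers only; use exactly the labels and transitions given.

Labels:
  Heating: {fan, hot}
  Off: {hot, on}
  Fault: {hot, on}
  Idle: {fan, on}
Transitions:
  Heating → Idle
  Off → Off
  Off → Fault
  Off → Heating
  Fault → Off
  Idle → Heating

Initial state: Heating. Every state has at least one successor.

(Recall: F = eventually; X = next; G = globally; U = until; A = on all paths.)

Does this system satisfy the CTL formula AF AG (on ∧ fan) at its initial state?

No

States satisfying AG (on ∧ fan): ∅.
States satisfying AF AG (on ∧ fan): ∅.
There is a path from Heating along which AG (on ∧ fan) never holds.
Heating ∉ Sat(AF AG (on ∧ fan)).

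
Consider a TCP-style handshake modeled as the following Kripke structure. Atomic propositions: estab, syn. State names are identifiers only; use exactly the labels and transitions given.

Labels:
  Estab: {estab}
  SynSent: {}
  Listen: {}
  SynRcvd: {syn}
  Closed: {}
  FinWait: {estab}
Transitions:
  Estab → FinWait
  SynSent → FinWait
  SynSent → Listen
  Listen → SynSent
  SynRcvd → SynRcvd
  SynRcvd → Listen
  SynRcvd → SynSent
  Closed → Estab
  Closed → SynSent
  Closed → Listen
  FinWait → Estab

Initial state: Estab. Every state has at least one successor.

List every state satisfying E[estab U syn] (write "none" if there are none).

{SynRcvd}

States satisfying estab: {Estab, FinWait}.
States satisfying syn: {SynRcvd}.
States satisfying E[estab U syn]: {SynRcvd}.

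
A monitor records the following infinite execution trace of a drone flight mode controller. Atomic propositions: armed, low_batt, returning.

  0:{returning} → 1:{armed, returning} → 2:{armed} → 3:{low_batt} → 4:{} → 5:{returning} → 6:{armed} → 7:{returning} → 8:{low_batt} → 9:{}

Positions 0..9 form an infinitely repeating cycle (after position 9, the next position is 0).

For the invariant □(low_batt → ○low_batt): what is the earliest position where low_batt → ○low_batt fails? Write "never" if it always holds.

Check low_batt → ○low_batt at each position in order: 0 ✓, 1 ✓, 2 ✓.
At position 3 the labels are {low_batt} and the next position 4 has {}, so low_batt → ○low_batt is false there. This is the first violation.

3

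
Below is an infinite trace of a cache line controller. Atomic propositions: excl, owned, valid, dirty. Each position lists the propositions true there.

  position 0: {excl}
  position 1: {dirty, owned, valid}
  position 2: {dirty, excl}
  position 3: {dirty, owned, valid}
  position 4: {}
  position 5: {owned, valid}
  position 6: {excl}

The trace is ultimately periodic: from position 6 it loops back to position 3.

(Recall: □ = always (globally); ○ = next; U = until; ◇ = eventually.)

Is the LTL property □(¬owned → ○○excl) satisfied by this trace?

¬owned → ○○excl must hold at every position from 0 onward. It fails at position 2, so □(¬owned → ○○excl) is false.
Positions where ¬owned holds: 0, 2, 4, 6.
Check ○○excl at each: 0→ok, 2→fails, 4→ok, 6→fails.

No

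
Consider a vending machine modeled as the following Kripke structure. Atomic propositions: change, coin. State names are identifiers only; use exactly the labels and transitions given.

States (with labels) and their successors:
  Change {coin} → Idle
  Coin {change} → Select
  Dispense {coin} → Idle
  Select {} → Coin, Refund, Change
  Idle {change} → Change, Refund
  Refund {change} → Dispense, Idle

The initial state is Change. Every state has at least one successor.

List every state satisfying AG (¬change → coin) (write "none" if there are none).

States satisfying ¬change → coin: {Change, Coin, Dispense, Idle, Refund}.
States satisfying AG (¬change → coin): {Change, Dispense, Idle, Refund}.

{Change, Dispense, Idle, Refund}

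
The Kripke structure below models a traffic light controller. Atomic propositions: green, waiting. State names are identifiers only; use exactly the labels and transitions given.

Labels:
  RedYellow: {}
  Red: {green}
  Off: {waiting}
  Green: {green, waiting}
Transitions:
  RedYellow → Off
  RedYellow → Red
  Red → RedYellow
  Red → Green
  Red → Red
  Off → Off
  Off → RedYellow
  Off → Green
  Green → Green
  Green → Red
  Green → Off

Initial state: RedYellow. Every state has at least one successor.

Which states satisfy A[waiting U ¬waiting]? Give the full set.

{RedYellow, Red}

States satisfying waiting: {Off, Green}.
States satisfying ¬waiting: {RedYellow, Red}.
States satisfying A[waiting U ¬waiting]: {RedYellow, Red}.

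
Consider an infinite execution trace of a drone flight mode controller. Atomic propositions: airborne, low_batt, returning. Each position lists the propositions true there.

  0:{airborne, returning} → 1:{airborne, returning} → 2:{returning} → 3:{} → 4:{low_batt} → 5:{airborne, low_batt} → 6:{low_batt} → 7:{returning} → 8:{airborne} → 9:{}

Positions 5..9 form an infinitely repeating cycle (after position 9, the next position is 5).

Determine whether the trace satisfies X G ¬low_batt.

Does not hold

The position after 0 is 1; G ¬low_batt is false there.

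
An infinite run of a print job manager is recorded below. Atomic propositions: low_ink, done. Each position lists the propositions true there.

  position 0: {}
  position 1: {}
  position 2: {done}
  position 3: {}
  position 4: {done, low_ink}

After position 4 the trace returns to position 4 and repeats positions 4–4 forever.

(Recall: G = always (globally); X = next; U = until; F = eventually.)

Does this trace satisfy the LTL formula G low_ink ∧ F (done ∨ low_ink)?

low_ink must hold at every position from 0 onward. It fails at position 0, so G low_ink is false.
done ∨ low_ink holds at position 2, which is reachable from 0, so F (done ∨ low_ink) holds.
At position 0: G low_ink is false; F (done ∨ low_ink) is true; so G low_ink ∧ F (done ∨ low_ink) is false.

No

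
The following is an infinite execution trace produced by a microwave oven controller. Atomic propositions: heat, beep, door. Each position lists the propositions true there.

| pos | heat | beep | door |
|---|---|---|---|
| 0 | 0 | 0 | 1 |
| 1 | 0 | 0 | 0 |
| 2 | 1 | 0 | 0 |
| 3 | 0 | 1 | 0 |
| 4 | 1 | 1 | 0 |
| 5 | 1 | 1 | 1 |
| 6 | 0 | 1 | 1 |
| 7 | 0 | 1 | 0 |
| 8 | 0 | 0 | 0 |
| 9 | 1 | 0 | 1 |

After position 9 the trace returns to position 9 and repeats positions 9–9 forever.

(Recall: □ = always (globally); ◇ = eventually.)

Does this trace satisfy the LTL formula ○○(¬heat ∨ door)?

The position after 0 is 1; ○(¬heat ∨ door) is false there.

Violated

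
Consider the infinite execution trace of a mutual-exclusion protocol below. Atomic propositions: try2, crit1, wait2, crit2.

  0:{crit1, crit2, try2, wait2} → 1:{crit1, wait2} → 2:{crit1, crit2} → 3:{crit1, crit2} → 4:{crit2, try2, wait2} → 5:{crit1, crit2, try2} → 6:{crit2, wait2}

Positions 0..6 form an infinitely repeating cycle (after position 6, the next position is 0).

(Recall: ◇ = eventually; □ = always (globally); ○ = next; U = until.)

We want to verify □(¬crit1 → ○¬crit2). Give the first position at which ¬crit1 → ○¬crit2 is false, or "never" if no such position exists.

Check ¬crit1 → ○¬crit2 at each position in order: 0 ✓, 1 ✓, 2 ✓, 3 ✓.
At position 4 the labels are {crit2, try2, wait2} and the next position 5 has {crit1, crit2, try2}, so ¬crit1 → ○¬crit2 is false there. This is the first violation.

4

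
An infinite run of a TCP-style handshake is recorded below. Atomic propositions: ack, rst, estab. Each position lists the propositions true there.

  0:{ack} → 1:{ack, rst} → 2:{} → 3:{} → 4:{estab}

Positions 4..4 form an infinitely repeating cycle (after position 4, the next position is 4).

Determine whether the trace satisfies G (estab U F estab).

estab U F estab holds at every position 0..4, and those are all positions ever visited, so G (estab U F estab) holds.

Yes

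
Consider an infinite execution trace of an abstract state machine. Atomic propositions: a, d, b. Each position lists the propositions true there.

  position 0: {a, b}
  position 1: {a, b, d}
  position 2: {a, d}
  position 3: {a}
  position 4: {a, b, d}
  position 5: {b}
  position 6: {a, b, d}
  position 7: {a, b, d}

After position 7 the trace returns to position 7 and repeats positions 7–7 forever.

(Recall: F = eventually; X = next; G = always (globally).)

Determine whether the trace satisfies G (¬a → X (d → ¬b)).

Does not hold

¬a → X (d → ¬b) must hold at every position from 0 onward. It fails at position 5, so G (¬a → X (d → ¬b)) is false.
Positions where ¬a holds: 5.
Check X (d → ¬b) at each: 5→fails.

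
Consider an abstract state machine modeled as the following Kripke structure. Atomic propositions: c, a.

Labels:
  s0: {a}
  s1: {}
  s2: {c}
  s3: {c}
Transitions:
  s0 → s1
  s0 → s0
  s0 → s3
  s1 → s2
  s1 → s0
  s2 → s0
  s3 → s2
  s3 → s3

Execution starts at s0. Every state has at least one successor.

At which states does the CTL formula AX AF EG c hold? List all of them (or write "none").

none

States satisfying AF EG c: {s3}.
States satisfying AX AF EG c: ∅.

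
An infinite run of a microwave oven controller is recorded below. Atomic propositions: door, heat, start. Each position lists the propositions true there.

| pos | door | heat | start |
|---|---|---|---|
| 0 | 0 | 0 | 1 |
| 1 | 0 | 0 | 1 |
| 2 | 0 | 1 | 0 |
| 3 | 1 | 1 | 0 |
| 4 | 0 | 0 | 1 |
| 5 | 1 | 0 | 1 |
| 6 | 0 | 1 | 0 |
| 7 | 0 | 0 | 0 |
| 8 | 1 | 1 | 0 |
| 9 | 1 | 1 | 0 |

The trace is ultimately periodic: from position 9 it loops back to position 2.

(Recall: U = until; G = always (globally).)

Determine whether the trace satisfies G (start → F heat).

Yes

start → F heat holds at every position 0..9, and those are all positions ever visited, so G (start → F heat) holds.
Positions where start holds: 0, 1, 4, 5.
Check F heat at each: 0→ok, 1→ok, 4→ok, 5→ok.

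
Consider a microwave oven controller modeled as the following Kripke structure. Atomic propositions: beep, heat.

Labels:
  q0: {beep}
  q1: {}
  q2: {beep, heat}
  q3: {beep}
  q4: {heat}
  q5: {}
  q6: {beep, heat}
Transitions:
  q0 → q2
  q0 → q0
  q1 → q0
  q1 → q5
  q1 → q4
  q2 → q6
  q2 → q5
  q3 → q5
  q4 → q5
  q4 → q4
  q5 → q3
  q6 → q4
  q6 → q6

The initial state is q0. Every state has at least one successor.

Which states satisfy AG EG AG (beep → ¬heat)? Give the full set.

{q3, q4, q5}

States satisfying EG AG (beep → ¬heat): {q3, q4, q5}.
States satisfying AG EG AG (beep → ¬heat): {q3, q4, q5}.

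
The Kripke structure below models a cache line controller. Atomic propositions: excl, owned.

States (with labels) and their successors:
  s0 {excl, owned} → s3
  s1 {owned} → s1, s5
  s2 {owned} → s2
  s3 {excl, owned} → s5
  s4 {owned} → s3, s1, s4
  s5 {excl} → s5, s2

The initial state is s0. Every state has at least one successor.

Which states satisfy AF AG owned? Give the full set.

States satisfying AG owned: {s2}.
States satisfying AF AG owned: {s2}.

{s2}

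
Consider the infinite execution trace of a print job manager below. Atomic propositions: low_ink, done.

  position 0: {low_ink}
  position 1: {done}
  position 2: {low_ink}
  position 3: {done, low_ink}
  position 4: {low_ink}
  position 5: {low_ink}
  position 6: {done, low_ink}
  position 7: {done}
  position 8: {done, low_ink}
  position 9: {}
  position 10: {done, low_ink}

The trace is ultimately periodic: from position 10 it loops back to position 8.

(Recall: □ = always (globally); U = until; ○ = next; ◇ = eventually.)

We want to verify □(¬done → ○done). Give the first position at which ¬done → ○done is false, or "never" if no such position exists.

4

Check ¬done → ○done at each position in order: 0 ✓, 1 ✓, 2 ✓, 3 ✓.
At position 4 the labels are {low_ink} and the next position 5 has {low_ink}, so ¬done → ○done is false there. This is the first violation.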